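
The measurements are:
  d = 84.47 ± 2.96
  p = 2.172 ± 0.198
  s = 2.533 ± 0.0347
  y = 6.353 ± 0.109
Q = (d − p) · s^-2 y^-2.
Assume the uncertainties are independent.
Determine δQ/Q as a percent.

5.68%

Let u = d − p = 82.30. δu = √(δd² + δp²) = √(8.76 + 0.0392) = 2.97, so δu/u = 0.0360.
Q is then a monomial in u, s, y:
δQ/Q = √((δu/u)² + (-2·δs/s)² + (-2·δy/y)²) = √(0.00130 + 0.000751 + 0.00118) = 0.0568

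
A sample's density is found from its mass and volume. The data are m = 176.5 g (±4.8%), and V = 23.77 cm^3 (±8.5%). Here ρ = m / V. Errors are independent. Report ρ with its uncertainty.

Each factor contributes (exponent × relative error)² to (δρ/ρ)²:
  (1·δm/m)² = (1×0.0480)² = 0.00230;  (-1·δV/V)² = (-1×0.0850)² = 0.00723
δρ/ρ = √(0.00953) = 0.0976
ρ = 7.425 g/cm^3, so δρ = 0.0976 × 7.425 = 0.725 g/cm^3.

7.425 ± 0.725 g/cm^3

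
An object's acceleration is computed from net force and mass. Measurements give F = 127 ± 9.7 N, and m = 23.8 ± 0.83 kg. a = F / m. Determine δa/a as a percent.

a is a product of powers, so relative uncertainties combine in quadrature:
  (1·δF/F)² = (1×0.0764)² = 0.00583;  (-1·δm/m)² = (-1×0.0349)² = 0.00122
δa/a = √(0.00705) = 0.0840

8.40%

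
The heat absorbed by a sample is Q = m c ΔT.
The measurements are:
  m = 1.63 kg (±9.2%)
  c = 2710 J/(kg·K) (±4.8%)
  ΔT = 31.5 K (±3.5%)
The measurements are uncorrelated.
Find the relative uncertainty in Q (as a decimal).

Products/powers → add relative errors in quadrature, weighted by exponent:
  (1·δm/m)² = (1×0.0920)² = 0.00846;  (1·δc/c)² = (1×0.0480)² = 0.00230;  (1·δΔT/ΔT)² = (1×0.0350)² = 0.00123
δQ/Q = √(0.0120) = 0.110

0.110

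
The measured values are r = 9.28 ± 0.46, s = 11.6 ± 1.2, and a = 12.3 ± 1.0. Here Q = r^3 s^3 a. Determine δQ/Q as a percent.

35.4%

Since Q is a product/quotient, work with relative uncertainties:
  (3·δr/r)² = (3×0.0496)² = 0.0221;  (3·δs/s)² = (3×0.103)² = 0.0963;  (1·δa/a)² = (1×0.0813)² = 0.00661
δQ/Q = √(0.125) = 0.354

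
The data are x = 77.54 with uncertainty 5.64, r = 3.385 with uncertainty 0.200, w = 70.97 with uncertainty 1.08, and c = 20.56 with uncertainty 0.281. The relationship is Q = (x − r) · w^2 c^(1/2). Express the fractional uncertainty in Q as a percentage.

Let u = x − r = 74.16. δu = √(δx² + δr²) = √(31.8 + 0.0400) = 5.64, so δu/u = 0.0761.
Q is then a monomial in u, w, c:
δQ/Q = √((δu/u)² + (2·δw/w)² + (½·δc/c)²) = √(0.00579 + 0.000926 + 4.67e-05) = 0.0822

8.22%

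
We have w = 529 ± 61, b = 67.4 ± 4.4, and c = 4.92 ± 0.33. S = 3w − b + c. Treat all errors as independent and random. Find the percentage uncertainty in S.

12.0%

Absolute uncertainties add in quadrature for a linear combination:
  (3·δw)² = 33500;  (δb)² = 19.4;  (δc)² = 0.109
δS = √(33500) = 183
S = 1520, so δS/S = 183/1520 = 0.120.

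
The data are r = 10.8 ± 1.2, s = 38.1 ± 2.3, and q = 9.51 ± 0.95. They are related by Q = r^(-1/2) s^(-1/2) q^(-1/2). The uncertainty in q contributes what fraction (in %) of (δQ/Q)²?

38.4%

(δQ/Q)² = (−½·δr/r)² + (−½·δs/s)² + (−½·δq/q)²
  r term: (-0.5×0.111)² = 0.00309
  s term: (-0.5×0.0604)² = 0.000911
  q term: (-0.5×0.0999)² = 0.00249
Total = 0.00649. Share from q = 0.00249/0.00649 = 0.384.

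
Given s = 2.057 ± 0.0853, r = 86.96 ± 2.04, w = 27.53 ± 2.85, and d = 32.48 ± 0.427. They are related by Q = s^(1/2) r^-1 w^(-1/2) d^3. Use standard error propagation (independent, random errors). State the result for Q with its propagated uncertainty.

107.7 ± 7.78

Q is a product of powers, so relative uncertainties combine in quadrature:
  (½·δs/s)² = (0.5×0.0415)² = 0.000430;  (-1·δr/r)² = (-1×0.0235)² = 0.000550;  (−½·δw/w)² = (-0.5×0.104)² = 0.00268;  (3·δd/d)² = (3×0.0131)² = 0.00156
δQ/Q = √(0.00521) = 0.0722
Q = 107.7, so δQ = 0.0722 × 107.7 = 7.78.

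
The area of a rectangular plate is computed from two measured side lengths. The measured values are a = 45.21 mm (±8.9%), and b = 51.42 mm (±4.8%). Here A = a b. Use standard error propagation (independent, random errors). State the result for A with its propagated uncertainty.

2325 ± 235 mm^2

Each factor contributes (exponent × relative error)² to (δA/A)²:
  (1·δa/a)² = (1×0.0890)² = 0.00792;  (1·δb/b)² = (1×0.0480)² = 0.00230
δA/A = √(0.0102) = 0.101
A = 2325 mm^2, so δA = 0.101 × 2325 = 235 mm^2.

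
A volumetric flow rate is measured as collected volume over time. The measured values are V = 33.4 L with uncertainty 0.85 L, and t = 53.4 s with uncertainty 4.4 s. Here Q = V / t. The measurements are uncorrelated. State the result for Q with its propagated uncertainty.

0.625 ± 0.0539 L/s

Each factor contributes (exponent × relative error)² to (δQ/Q)²:
  (1·δV/V)² = (1×0.0254)² = 0.000648;  (-1·δt/t)² = (-1×0.0824)² = 0.00679
δQ/Q = √(0.00744) = 0.0862
Q = 0.625 L/s, so δQ = 0.0862 × 0.625 = 0.0539 L/s.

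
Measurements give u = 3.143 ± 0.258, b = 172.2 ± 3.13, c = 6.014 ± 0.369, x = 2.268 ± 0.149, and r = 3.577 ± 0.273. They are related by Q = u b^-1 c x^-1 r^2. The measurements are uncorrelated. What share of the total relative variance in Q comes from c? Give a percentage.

9.79%

(δQ/Q)² = (1·δu/u)² + (-1·δb/b)² + (1·δc/c)² + (-1·δx/x)² + (2·δr/r)²
  u term: (1×0.0821)² = 0.00674
  b term: (-1×0.0182)² = 0.000330
  c term: (1×0.0614)² = 0.00376
  x term: (-1×0.0657)² = 0.00432
  r term: (2×0.0763)² = 0.0233
Total = 0.0384. Share from c = 0.00376/0.0384 = 0.0979.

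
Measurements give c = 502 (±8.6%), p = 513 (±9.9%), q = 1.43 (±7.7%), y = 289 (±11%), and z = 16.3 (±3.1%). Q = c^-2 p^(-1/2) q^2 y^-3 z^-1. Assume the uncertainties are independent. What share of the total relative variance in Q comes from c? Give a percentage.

(δQ/Q)² = (-2·δc/c)² + (−½·δp/p)² + (2·δq/q)² + (-3·δy/y)² + (-1·δz/z)²
  c term: (-2×0.0860)² = 0.0296
  p term: (-0.5×0.0990)² = 0.00245
  q term: (2×0.0770)² = 0.0237
  y term: (-3×0.110)² = 0.109
  z term: (-1×0.0310)² = 0.000961
Total = 0.166. Share from c = 0.0296/0.166 = 0.179.

17.9%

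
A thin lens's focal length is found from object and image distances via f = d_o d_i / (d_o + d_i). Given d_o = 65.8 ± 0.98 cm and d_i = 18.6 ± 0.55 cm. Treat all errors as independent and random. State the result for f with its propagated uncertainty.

∂f/∂d_o = (d_i/(d_o+d_i))² = 0.0486;  ∂f/∂d_i = (d_o/(d_o+d_i))² = 0.608
δf = √((∂f/∂d_o · δd_o)² + (∂f/∂d_i · δd_i)²) = √(0.00227 + 0.112) = 0.338 cm
f = 14.5 cm.

14.5 ± 0.338 cm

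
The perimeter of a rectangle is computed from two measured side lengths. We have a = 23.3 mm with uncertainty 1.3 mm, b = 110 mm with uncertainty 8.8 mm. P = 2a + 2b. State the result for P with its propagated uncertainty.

267 ± 17.8 mm

For a sum/difference, combine absolute errors in quadrature:
  (2·δa)² = 6.76;  (2·δb)² = 310
δP = √(317) = 17.8 mm
P = 267 mm.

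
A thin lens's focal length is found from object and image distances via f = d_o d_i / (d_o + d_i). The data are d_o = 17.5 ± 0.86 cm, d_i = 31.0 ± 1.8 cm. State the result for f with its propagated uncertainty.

11.2 ± 0.422 cm

∂f/∂d_o = (d_i/(d_o+d_i))² = 0.409;  ∂f/∂d_i = (d_o/(d_o+d_i))² = 0.130
δf = √((∂f/∂d_o · δd_o)² + (∂f/∂d_i · δd_i)²) = √(0.123 + 0.0549) = 0.422 cm
f = 11.2 cm.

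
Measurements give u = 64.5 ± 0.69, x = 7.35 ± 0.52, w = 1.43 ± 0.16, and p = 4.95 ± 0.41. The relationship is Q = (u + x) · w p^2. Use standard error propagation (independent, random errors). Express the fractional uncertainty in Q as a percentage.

Let h = u + x = 71.8. δh = √(δu² + δx²) = √(0.476 + 0.270) = 0.864, so δh/h = 0.0120.
Q is then a monomial in h, w, p:
δQ/Q = √((δh/h)² + (1·δw/w)² + (2·δp/p)²) = √(0.000145 + 0.0125 + 0.0274) = 0.200

20.0%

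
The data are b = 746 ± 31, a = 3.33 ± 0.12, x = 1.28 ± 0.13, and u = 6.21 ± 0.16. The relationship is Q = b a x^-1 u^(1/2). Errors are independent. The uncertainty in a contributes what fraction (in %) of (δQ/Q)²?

(δQ/Q)² = (1·δb/b)² + (1·δa/a)² + (-1·δx/x)² + (½·δu/u)²
  b term: (1×0.0416)² = 0.00173
  a term: (1×0.0360)² = 0.00130
  x term: (-1×0.102)² = 0.0103
  u term: (0.5×0.0258)² = 0.000166
Total = 0.0135. Share from a = 0.00130/0.0135 = 0.0961.

9.61%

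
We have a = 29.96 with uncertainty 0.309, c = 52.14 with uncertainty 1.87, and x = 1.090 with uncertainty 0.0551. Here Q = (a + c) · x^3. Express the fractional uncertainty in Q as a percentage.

Let u = a + c = 82.10. δu = √(δa² + δc²) = √(0.0955 + 3.50) = 1.90, so δu/u = 0.0231.
Q is then a monomial in u, x:
δQ/Q = √((δu/u)² + (3·δx/x)²) = √(0.000533 + 0.0230) = 0.153

15.3%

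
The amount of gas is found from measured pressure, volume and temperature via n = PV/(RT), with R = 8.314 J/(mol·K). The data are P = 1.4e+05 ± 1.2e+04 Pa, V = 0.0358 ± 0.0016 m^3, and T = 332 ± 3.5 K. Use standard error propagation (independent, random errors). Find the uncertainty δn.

Each factor contributes (exponent × relative error)² to (δn/n)²:
  (1·δP/P)² = (1×0.0857)² = 0.00735;  (1·δV/V)² = (1×0.0447)² = 0.00200;  (-1·δT/T)² = (-1×0.0105)² = 0.000111
δn/n = √(0.00946) = 0.0972
n = 1.82 mol, so δn = 0.0972 × 1.82 = 0.177 mol.

0.177 mol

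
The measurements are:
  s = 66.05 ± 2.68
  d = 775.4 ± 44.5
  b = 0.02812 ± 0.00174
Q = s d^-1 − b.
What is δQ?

0.00623

Let p = s·d^-1 = 0.08518. δp/p = √((1·δs/s)² + (-1·δd/d)²) = √(0.00165 + 0.00329) = 0.0703, so δp = 0.00599.
Q = p − b: δQ = √(δp² + δb²) = √(3.58e-05 + 3.03e-06) = 0.00623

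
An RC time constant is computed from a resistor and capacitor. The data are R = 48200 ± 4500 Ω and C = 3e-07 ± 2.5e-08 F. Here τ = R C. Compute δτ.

0.00181 s

Each factor contributes (exponent × relative error)² to (δτ/τ)²:
  (1·δR/R)² = (1×0.0934)² = 0.00872;  (1·δC/C)² = (1×0.0833)² = 0.00694
δτ/τ = √(0.0157) = 0.125
τ = 0.0145 s, so δτ = 0.125 × 0.0145 = 0.00181 s.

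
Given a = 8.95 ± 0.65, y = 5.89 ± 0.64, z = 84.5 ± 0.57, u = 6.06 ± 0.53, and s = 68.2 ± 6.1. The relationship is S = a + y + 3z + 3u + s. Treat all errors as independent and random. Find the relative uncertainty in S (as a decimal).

Sums and differences: (δS)² = Σ (cᵢ δxᵢ)².
  (δa)² = 0.423;  (δy)² = 0.410;  (3·δz)² = 2.92;  (3·δu)² = 2.53;  (δs)² = 37.2
δS = √(43.5) = 6.60
S = 355, so δS/S = 6.60/355 = 0.0186.

0.0186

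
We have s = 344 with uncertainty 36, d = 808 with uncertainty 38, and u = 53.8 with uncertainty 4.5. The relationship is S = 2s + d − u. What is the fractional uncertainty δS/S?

0.0565

Sums and differences: (δS)² = Σ (cᵢ δxᵢ)².
  (2·δs)² = 5180;  (δd)² = 1440;  (δu)² = 20.2
δS = √(6650) = 81.5
S = 1440, so δS/S = 81.5/1440 = 0.0565.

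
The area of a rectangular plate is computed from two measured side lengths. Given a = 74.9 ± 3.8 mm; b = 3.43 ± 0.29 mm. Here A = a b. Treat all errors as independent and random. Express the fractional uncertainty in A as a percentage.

9.86%

Since A is a product/quotient, work with relative uncertainties:
  (1·δa/a)² = (1×0.0507)² = 0.00257;  (1·δb/b)² = (1×0.0845)² = 0.00715
δA/A = √(0.00972) = 0.0986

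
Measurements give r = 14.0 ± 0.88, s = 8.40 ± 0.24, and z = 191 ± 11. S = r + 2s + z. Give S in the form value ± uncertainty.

S is a linear combination, so absolute uncertainties add in quadrature:
  (δr)² = 0.774;  (2·δs)² = 0.230;  (δz)² = 121
δS = √(122) = 11.0
S = 222.

222 ± 11.0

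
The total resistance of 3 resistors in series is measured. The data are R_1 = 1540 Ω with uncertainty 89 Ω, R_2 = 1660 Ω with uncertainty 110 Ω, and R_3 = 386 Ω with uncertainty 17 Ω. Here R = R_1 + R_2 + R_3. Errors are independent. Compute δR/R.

Each term contributes (cᵢ δxᵢ)² to (δR)²:
  (δR_1)² = 7920;  (δR_2)² = 12100;  (δR_3)² = 289
δR = √(20300) = 143 Ω
R = 3590 Ω, so δR/R = 143/3590 = 0.0397.

0.0397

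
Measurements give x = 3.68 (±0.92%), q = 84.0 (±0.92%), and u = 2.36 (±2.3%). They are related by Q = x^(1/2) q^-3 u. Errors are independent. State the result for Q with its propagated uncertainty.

Products/powers → add relative errors in quadrature, weighted by exponent:
  (½·δx/x)² = (0.5×0.00920)² = 2.12e-05;  (-3·δq/q)² = (-3×0.00920)² = 0.000762;  (1·δu/u)² = (1×0.0230)² = 0.000529
δQ/Q = √(0.00131) = 0.0362
Q = 7.64e-06, so δQ = 0.0362 × 7.64e-06 = 2.77e-07.

(7.64 ± 0.277) × 10^-6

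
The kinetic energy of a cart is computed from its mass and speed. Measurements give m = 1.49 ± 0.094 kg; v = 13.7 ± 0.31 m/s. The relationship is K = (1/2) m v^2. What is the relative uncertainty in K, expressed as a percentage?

7.76%

Since K is a product/quotient, work with relative uncertainties:
  (1·δm/m)² = (1×0.0631)² = 0.00398;  (2·δv/v)² = (2×0.0226)² = 0.00205
δK/K = √(0.00603) = 0.0776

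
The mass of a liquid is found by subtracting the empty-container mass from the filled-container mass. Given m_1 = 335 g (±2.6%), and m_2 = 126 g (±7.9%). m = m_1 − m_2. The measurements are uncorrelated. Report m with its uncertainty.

209 ± 13.2 g

For a sum/difference, combine absolute errors in quadrature:
  (δm_1)² = 75.9;  (δm_2)² = 99.1
δm = √(175) = 13.2 g
m = 209 g.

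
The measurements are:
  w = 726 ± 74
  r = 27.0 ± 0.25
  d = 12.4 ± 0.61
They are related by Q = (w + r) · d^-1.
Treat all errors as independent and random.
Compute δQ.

6.67

Let u = w + r = 753. δu = √(δw² + δr²) = √(5480 + 0.0625) = 74.0, so δu/u = 0.0983.
Q is then a monomial in u, d:
δQ/Q = √((δu/u)² + (-1·δd/d)²) = √(0.00966 + 0.00242) = 0.110
Q = 60.7, so δQ = 0.110 × 60.7 = 6.67.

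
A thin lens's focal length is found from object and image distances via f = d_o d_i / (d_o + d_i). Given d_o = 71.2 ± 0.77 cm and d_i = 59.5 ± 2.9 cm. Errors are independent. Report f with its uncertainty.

∂f/∂d_o = (d_i/(d_o+d_i))² = 0.207;  ∂f/∂d_i = (d_o/(d_o+d_i))² = 0.297
δf = √((∂f/∂d_o · δd_o)² + (∂f/∂d_i · δd_i)²) = √(0.0255 + 0.741) = 0.875 cm
f = 32.4 cm.

32.4 ± 0.875 cm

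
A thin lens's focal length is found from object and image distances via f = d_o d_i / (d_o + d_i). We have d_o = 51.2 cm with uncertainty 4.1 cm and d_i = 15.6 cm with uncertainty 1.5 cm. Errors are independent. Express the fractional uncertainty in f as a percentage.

∂f/∂d_o = (d_i/(d_o+d_i))² = 0.0545;  ∂f/∂d_i = (d_o/(d_o+d_i))² = 0.587
δf = √((∂f/∂d_o · δd_o)² + (∂f/∂d_i · δd_i)²) = √(0.0500 + 0.777) = 0.909 cm
f = 12.0 cm, so δf/f = 0.909/12.0 = 0.0760.

7.60%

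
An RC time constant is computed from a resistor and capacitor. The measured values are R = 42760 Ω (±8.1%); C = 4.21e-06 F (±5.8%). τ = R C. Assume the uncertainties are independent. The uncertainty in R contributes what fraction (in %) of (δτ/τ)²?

66.1%

(δτ/τ)² = (1·δR/R)² + (1·δC/C)²
  R term: (1×0.0810)² = 0.00656
  C term: (1×0.0580)² = 0.00336
Total = 0.00992. Share from R = 0.00656/0.00992 = 0.661.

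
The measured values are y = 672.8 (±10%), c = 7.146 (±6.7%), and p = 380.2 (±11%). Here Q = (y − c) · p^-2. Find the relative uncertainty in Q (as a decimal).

0.242

Let u = y − c = 665.7. δu = √(δy² + δc²) = √(4530 + 0.229) = 67.3, so δu/u = 0.101.
Q is then a monomial in u, p:
δQ/Q = √((δu/u)² + (-2·δp/p)²) = √(0.0102 + 0.0484) = 0.242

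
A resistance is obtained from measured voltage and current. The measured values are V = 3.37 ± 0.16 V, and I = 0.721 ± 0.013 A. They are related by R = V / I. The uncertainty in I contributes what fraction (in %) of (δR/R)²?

12.6%

(δR/R)² = (1·δV/V)² + (-1·δI/I)²
  V term: (1×0.0475)² = 0.00225
  I term: (-1×0.0180)² = 0.000325
Total = 0.00258. Share from I = 0.000325/0.00258 = 0.126.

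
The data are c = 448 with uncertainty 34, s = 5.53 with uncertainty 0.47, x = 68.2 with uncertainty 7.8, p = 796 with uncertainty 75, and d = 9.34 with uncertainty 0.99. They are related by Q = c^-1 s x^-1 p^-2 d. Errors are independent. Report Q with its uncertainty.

(2.67 ± 0.720) × 10^-9

For a monomial Q ∝ c^-1, s, x^-1, p^-2, d, fractional errors add in quadrature:
  (-1·δc/c)² = (-1×0.0759)² = 0.00576;  (1·δs/s)² = (1×0.0850)² = 0.00722;  (-1·δx/x)² = (-1×0.114)² = 0.0131;  (-2·δp/p)² = (-2×0.0942)² = 0.0355;  (1·δd/d)² = (1×0.106)² = 0.0112
δQ/Q = √(0.0728) = 0.270
Q = 2.67e-09, so δQ = 0.270 × 2.67e-09 = 7.2e-10.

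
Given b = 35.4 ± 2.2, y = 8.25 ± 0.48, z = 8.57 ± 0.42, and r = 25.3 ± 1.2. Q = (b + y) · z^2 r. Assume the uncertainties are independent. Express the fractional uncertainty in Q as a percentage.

12.0%

Let u = b + y = 43.6. δu = √(δb² + δy²) = √(4.84 + 0.230) = 2.25, so δu/u = 0.0516.
Q is then a monomial in u, z, r:
δQ/Q = √((δu/u)² + (2·δz/z)² + (1·δr/r)²) = √(0.00266 + 0.00961 + 0.00225) = 0.120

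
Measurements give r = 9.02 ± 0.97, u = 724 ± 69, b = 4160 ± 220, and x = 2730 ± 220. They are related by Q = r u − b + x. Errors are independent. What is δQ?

Let p = r·u = 6530. δp/p = √((1·δr/r)² + (1·δu/u)²) = √(0.0116 + 0.00908) = 0.144, so δp = 938.
Q = p − b + x: δQ = √(δp² + δb² + δx²) = √(8.81e+05 + 48400 + 48400) = 989

989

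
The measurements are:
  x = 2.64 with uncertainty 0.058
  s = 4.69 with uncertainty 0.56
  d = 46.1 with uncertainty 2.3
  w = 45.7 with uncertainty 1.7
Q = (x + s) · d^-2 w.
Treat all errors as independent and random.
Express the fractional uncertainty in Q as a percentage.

Let u = x + s = 7.33. δu = √(δx² + δs²) = √(0.00336 + 0.314) = 0.563, so δu/u = 0.0768.
Q is then a monomial in u, d, w:
δQ/Q = √((δu/u)² + (-2·δd/d)² + (1·δw/w)²) = √(0.00590 + 0.00996 + 0.00138) = 0.131

13.1%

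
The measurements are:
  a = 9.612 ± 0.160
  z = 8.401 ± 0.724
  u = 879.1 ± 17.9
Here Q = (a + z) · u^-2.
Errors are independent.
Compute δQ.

1.35e-06

Let w = a + z = 18.01. δw = √(δa² + δz²) = √(0.0256 + 0.524) = 0.741, so δw/w = 0.0412.
Q is then a monomial in w, u:
δQ/Q = √((δw/w)² + (-2·δu/u)²) = √(0.00169 + 0.00166) = 0.0579
Q = 2.331e-05, so δQ = 0.0579 × 2.331e-05 = 1.35e-06.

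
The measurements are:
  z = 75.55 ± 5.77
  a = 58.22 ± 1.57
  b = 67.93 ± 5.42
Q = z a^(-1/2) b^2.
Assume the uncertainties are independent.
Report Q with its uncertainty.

45690 ± 8110

Since Q is a product/quotient, work with relative uncertainties:
  (1·δz/z)² = (1×0.0764)² = 0.00583;  (−½·δa/a)² = (-0.5×0.0270)² = 0.000182;  (2·δb/b)² = (2×0.0798)² = 0.0255
δQ/Q = √(0.0315) = 0.177
Q = 45690, so δQ = 0.177 × 45690 = 8110.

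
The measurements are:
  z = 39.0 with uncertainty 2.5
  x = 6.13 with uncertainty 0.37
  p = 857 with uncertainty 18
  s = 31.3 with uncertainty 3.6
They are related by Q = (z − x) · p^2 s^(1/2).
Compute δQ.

1.42e+07

Let u = z − x = 32.9. δu = √(δz² + δx²) = √(6.25 + 0.137) = 2.53, so δu/u = 0.0769.
Q is then a monomial in u, p, s:
δQ/Q = √((δu/u)² + (2·δp/p)² + (½·δs/s)²) = √(0.00591 + 0.00176 + 0.00331) = 0.105
Q = 1.35e+08, so δQ = 0.105 × 1.35e+08 = 1.42e+07.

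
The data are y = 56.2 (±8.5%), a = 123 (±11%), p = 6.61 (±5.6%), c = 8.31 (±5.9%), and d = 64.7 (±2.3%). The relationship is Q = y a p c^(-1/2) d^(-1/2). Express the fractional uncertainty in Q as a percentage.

Q is a product of powers, so relative uncertainties combine in quadrature:
  (1·δy/y)² = (1×0.0850)² = 0.00723;  (1·δa/a)² = (1×0.110)² = 0.0121;  (1·δp/p)² = (1×0.0560)² = 0.00314;  (−½·δc/c)² = (-0.5×0.0590)² = 0.000870;  (−½·δd/d)² = (-0.5×0.0230)² = 0.000132
δQ/Q = √(0.0235) = 0.153

15.3%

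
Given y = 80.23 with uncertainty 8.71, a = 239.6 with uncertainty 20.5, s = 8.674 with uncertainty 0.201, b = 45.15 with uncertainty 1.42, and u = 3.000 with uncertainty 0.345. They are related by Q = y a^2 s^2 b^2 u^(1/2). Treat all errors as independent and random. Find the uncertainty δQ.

For a monomial Q ∝ y, a^2, s^2, b^2, u^(1/2), fractional errors add in quadrature:
  (1·δy/y)² = (1×0.109)² = 0.0118;  (2·δa/a)² = (2×0.0856)² = 0.0293;  (2·δs/s)² = (2×0.0232)² = 0.00215;  (2·δb/b)² = (2×0.0315)² = 0.00396;  (½·δu/u)² = (0.5×0.115)² = 0.00331
δQ/Q = √(0.0505) = 0.225
Q = 1.224e+12, so δQ = 0.225 × 1.224e+12 = 2.75e+11.

2.75e+11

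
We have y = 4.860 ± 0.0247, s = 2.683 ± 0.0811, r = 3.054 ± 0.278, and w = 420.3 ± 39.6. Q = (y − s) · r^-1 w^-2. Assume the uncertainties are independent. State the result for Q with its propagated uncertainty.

(4.035 ± 0.859) × 10^-6

Let u = y − s = 2.177. δu = √(δy² + δs²) = √(0.000610 + 0.00658) = 0.0848, so δu/u = 0.0389.
Q is then a monomial in u, r, w:
δQ/Q = √((δu/u)² + (-1·δr/r)² + (-2·δw/w)²) = √(0.00152 + 0.00829 + 0.0355) = 0.213
Q = 4.035e-06, so δQ = 0.213 × 4.035e-06 = 8.59e-07.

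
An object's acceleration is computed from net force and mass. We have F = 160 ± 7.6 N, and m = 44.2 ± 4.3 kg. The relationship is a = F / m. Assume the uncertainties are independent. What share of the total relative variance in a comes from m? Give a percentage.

80.7%

(δa/a)² = (1·δF/F)² + (-1·δm/m)²
  F term: (1×0.0475)² = 0.00226
  m term: (-1×0.0973)² = 0.00946
Total = 0.0117. Share from m = 0.00946/0.0117 = 0.807.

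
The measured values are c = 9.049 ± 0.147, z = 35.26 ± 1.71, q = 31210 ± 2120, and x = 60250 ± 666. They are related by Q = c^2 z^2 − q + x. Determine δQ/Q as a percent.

Let p = c^2·z^2 = 101800. δp/p = √((2·δc/c)² + (2·δz/z)²) = √(0.00106 + 0.00941) = 0.102, so δp = 10400.
Q = p − q + x: δQ = √(δp² + δq² + δx²) = √(1.08e+08 + 4.49e+06 + 4.44e+05) = 10600
Q = 130800, so δQ/Q = 10600/130800 = 0.0814.

8.14%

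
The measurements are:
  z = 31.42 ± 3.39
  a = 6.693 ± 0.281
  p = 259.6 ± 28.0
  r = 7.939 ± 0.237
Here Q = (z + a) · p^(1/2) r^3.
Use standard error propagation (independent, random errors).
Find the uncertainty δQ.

Let u = z + a = 38.11. δu = √(δz² + δa²) = √(11.5 + 0.0790) = 3.40, so δu/u = 0.0893.
Q is then a monomial in u, p, r:
δQ/Q = √((δu/u)² + (½·δp/p)² + (3·δr/r)²) = √(0.00797 + 0.00291 + 0.00802) = 0.137
Q = 307300, so δQ = 0.137 × 307300 = 42200.

42200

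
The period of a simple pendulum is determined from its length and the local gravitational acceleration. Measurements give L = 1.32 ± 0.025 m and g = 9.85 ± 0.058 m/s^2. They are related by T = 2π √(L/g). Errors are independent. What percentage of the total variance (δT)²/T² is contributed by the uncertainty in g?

8.81%

(δT/T)² = (½·δL/L)² + (−½·δg/g)²
  L term: (0.5×0.0189)² = 8.97e-05
  g term: (-0.5×0.00589)² = 8.67e-06
Total = 9.83e-05. Share from g = 8.67e-06/9.83e-05 = 0.0881.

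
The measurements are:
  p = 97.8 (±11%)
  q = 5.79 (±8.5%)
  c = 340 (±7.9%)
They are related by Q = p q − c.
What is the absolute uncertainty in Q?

83.2

Let w = p·q = 566. δw/w = √((1·δp/p)² + (1·δq/q)²) = √(0.0121 + 0.00723) = 0.139, so δw = 78.7.
Q = w − c: δQ = √(δw² + δc²) = √(6200 + 721) = 83.2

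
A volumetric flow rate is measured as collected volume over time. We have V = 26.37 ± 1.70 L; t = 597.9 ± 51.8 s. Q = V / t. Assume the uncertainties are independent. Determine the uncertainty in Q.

0.00476 L/s

Relative error in a monomial: (δQ/Q)² = Σ (nᵢ · δxᵢ/xᵢ)².
  (1·δV/V)² = (1×0.0645)² = 0.00416;  (-1·δt/t)² = (-1×0.0866)² = 0.00751
δQ/Q = √(0.0117) = 0.108
Q = 0.04410 L/s, so δQ = 0.108 × 0.04410 = 0.00476 L/s.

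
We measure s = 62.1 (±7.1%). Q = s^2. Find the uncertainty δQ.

Q ∝ s^2, so δQ/Q = |2| · δs/s = 2 × 0.0710 = 0.142.
Q = 3860, so δQ = 0.142 × 3860 = 548.

548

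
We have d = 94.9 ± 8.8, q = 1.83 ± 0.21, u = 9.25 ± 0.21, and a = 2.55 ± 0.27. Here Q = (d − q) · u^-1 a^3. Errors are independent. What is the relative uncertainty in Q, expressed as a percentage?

33.2%

Let w = d − q = 93.1. δw = √(δd² + δq²) = √(77.4 + 0.0441) = 8.80, so δw/w = 0.0946.
Q is then a monomial in w, u, a:
δQ/Q = √((δw/w)² + (-1·δu/u)² + (3·δa/a)²) = √(0.00895 + 0.000515 + 0.101) = 0.332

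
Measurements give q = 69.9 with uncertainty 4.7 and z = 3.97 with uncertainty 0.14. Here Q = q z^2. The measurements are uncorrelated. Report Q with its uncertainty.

Since Q is a product/quotient, work with relative uncertainties:
  (1·δq/q)² = (1×0.0672)² = 0.00452;  (2·δz/z)² = (2×0.0353)² = 0.00497
δQ/Q = √(0.00950) = 0.0974
Q = 1100, so δQ = 0.0974 × 1100 = 107.

1100 ± 107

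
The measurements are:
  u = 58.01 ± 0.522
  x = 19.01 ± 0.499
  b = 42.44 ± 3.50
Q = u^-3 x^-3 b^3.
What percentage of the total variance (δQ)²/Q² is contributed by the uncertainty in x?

9.10%

(δQ/Q)² = (-3·δu/u)² + (-3·δx/x)² + (3·δb/b)²
  u term: (-3×0.00900)² = 0.000729
  x term: (-3×0.0262)² = 0.00620
  b term: (3×0.0825)² = 0.0612
Total = 0.0681. Share from x = 0.00620/0.0681 = 0.0910.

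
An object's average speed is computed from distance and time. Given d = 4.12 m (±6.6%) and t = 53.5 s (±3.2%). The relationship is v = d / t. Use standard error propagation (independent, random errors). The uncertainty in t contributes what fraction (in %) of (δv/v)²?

(δv/v)² = (1·δd/d)² + (-1·δt/t)²
  d term: (1×0.0660)² = 0.00436
  t term: (-1×0.0320)² = 0.00102
Total = 0.00538. Share from t = 0.00102/0.00538 = 0.190.

19.0%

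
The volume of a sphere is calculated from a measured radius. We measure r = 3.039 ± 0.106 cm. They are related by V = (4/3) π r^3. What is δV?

Relative error in a monomial: (δV/V)² = Σ (nᵢ · δxᵢ/xᵢ)².
  (3·δr/r)² = (3×0.0349)² = 0.0109
δV/V = √(0.0109) = 0.105
V = 117.6 cm^3, so δV = 0.105 × 117.6 = 12.3 cm^3.

12.3 cm^3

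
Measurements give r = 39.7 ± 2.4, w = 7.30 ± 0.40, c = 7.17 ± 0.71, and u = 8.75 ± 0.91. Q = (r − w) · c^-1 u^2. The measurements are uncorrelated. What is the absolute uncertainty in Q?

Let h = r − w = 32.4. δh = √(δr² + δw²) = √(5.76 + 0.160) = 2.43, so δh/h = 0.0751.
Q is then a monomial in h, c, u:
δQ/Q = √((δh/h)² + (-1·δc/c)² + (2·δu/u)²) = √(0.00564 + 0.00981 + 0.0433) = 0.242
Q = 346, so δQ = 0.242 × 346 = 83.8.

83.8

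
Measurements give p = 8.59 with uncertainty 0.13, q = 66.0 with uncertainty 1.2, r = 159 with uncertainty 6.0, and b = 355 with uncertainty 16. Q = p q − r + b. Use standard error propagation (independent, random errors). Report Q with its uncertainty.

Let w = p·q = 567. δw/w = √((1·δp/p)² + (1·δq/q)²) = √(0.000229 + 0.000331) = 0.0237, so δw = 13.4.
Q = w − r + b: δQ = √(δw² + δr² + δb²) = √(180 + 36.0 + 256) = 21.7
Q = 763.

763 ± 21.7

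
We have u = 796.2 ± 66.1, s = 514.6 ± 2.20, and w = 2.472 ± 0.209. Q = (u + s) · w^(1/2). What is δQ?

Let h = u + s = 1311. δh = √(δu² + δs²) = √(4370 + 4.84) = 66.1, so δh/h = 0.0505.
Q is then a monomial in h, w:
δQ/Q = √((δh/h)² + (½·δw/w)²) = √(0.00255 + 0.00179) = 0.0658
Q = 2061, so δQ = 0.0658 × 2061 = 136.

136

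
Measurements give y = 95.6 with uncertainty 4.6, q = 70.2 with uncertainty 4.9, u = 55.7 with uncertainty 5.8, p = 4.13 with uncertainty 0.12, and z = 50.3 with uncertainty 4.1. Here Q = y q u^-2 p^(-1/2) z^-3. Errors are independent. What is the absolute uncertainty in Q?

2.78e-06

Since Q is a product/quotient, work with relative uncertainties:
  (1·δy/y)² = (1×0.0481)² = 0.00232;  (1·δq/q)² = (1×0.0698)² = 0.00487;  (-2·δu/u)² = (-2×0.104)² = 0.0434;  (−½·δp/p)² = (-0.5×0.0291)² = 0.000211;  (-3·δz/z)² = (-3×0.0815)² = 0.0598
δQ/Q = √(0.111) = 0.333
Q = 8.36e-06, so δQ = 0.333 × 8.36e-06 = 2.78e-06.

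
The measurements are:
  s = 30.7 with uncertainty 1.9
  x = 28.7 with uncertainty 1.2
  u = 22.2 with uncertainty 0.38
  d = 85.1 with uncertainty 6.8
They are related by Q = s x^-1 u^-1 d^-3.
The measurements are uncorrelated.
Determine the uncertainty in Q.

Q is a product of powers, so relative uncertainties combine in quadrature:
  (1·δs/s)² = (1×0.0619)² = 0.00383;  (-1·δx/x)² = (-1×0.0418)² = 0.00175;  (-1·δu/u)² = (-1×0.0171)² = 0.000293;  (-3·δd/d)² = (-3×0.0799)² = 0.0575
δQ/Q = √(0.0633) = 0.252
Q = 7.82e-08, so δQ = 0.252 × 7.82e-08 = 1.97e-08.

1.97e-08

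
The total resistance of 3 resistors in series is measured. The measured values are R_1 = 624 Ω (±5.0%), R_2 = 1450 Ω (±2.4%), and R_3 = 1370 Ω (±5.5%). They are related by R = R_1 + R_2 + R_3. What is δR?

Absolute uncertainties add in quadrature for a linear combination:
  (δR_1)² = 973;  (δR_2)² = 1210;  (δR_3)² = 5680
δR = √(7860) = 88.7 Ω

88.7 Ω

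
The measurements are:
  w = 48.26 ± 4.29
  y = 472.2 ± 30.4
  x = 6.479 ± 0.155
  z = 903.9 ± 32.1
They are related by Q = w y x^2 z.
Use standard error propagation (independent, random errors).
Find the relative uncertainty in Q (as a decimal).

0.125

Each factor contributes (exponent × relative error)² to (δQ/Q)²:
  (1·δw/w)² = (1×0.0889)² = 0.00790;  (1·δy/y)² = (1×0.0644)² = 0.00414;  (2·δx/x)² = (2×0.0239)² = 0.00229;  (1·δz/z)² = (1×0.0355)² = 0.00126
δQ/Q = √(0.0156) = 0.125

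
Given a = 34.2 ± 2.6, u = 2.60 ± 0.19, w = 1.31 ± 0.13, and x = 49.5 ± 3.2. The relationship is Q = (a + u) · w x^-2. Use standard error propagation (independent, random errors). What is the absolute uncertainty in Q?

0.00350

Let h = a + u = 36.8. δh = √(δa² + δu²) = √(6.76 + 0.0361) = 2.61, so δh/h = 0.0708.
Q is then a monomial in h, w, x:
δQ/Q = √((δh/h)² + (1·δw/w)² + (-2·δx/x)²) = √(0.00502 + 0.00985 + 0.0167) = 0.178
Q = 0.0197, so δQ = 0.178 × 0.0197 = 0.00350.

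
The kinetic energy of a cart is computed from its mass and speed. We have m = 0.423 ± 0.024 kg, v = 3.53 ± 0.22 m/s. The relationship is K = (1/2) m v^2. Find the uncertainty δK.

Products/powers → add relative errors in quadrature, weighted by exponent:
  (1·δm/m)² = (1×0.0567)² = 0.00322;  (2·δv/v)² = (2×0.0623)² = 0.0155
δK/K = √(0.0188) = 0.137
K = 2.64 J, so δK = 0.137 × 2.64 = 0.361 J.

0.361 J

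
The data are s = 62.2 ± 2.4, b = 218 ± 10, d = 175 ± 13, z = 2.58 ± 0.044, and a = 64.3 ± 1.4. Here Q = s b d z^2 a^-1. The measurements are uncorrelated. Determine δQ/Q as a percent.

Q is a product of powers, so relative uncertainties combine in quadrature:
  (1·δs/s)² = (1×0.0386)² = 0.00149;  (1·δb/b)² = (1×0.0459)² = 0.00210;  (1·δd/d)² = (1×0.0743)² = 0.00552;  (2·δz/z)² = (2×0.0171)² = 0.00116;  (-1·δa/a)² = (-1×0.0218)² = 0.000474
δQ/Q = √(0.0107) = 0.104

10.4%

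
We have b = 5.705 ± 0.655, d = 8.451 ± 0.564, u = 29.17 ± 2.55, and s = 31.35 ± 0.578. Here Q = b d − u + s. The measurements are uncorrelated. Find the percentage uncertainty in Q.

13.7%

Let p = b·d = 48.21. δp/p = √((1·δb/b)² + (1·δd/d)²) = √(0.0132 + 0.00445) = 0.133, so δp = 6.40.
Q = p − u + s: δQ = √(δp² + δu² + δs²) = √(41.0 + 6.50 + 0.334) = 6.92
Q = 50.39, so δQ/Q = 6.92/50.39 = 0.137.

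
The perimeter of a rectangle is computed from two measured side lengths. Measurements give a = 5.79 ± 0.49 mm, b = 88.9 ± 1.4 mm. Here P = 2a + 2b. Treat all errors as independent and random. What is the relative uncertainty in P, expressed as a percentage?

Each term contributes (cᵢ δxᵢ)² to (δP)²:
  (2·δa)² = 0.960;  (2·δb)² = 7.84
δP = √(8.80) = 2.97 mm
P = 189 mm, so δP/P = 2.97/189 = 0.0157.

1.57%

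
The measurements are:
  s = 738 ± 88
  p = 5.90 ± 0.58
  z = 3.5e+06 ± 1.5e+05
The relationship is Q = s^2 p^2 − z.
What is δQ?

Let w = s^2·p^2 = 1.9e+07. δw/w = √((2·δs/s)² + (2·δp/p)²) = √(0.0569 + 0.0387) = 0.309, so δw = 5.86e+06.
Q = w − z: δQ = √(δw² + δz²) = √(3.43e+13 + 2.25e+10) = 5.86e+06

5.86e+06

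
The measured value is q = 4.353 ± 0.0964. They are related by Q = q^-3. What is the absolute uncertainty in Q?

0.000805

Q ∝ q^-3, so δQ/Q = |-3| · δq/q = 3 × 0.0221 = 0.0664.
Q = 0.01212, so δQ = 0.0664 × 0.01212 = 0.000805.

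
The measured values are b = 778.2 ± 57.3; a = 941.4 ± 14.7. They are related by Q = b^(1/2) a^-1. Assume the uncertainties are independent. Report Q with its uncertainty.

Since Q is a product/quotient, work with relative uncertainties:
  (½·δb/b)² = (0.5×0.0736)² = 0.00136;  (-1·δa/a)² = (-1×0.0156)² = 0.000244
δQ/Q = √(0.00160) = 0.0400
Q = 0.02963, so δQ = 0.0400 × 0.02963 = 0.00119.

0.02963 ± 0.00119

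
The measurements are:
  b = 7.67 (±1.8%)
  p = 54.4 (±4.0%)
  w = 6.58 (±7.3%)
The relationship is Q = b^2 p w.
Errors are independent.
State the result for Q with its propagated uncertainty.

21100 ± 1910

Relative error in a monomial: (δQ/Q)² = Σ (nᵢ · δxᵢ/xᵢ)².
  (2·δb/b)² = (2×0.0180)² = 0.00130;  (1·δp/p)² = (1×0.0400)² = 0.00160;  (1·δw/w)² = (1×0.0730)² = 0.00533
δQ/Q = √(0.00822) = 0.0907
Q = 21100, so δQ = 0.0907 × 21100 = 1910.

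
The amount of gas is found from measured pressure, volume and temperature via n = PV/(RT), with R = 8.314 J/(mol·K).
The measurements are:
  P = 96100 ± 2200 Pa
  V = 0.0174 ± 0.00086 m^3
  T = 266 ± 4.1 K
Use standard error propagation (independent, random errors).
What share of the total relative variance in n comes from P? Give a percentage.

16.4%

(δn/n)² = (1·δP/P)² + (1·δV/V)² + (-1·δT/T)²
  P term: (1×0.0229)² = 0.000524
  V term: (1×0.0494)² = 0.00244
  T term: (-1×0.0154)² = 0.000238
Total = 0.00320. Share from P = 0.000524/0.00320 = 0.164.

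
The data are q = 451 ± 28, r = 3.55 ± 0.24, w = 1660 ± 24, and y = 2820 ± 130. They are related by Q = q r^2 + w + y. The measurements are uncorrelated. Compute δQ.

Let p = q·r^2 = 5680. δp/p = √((1·δq/q)² + (2·δr/r)²) = √(0.00385 + 0.0183) = 0.149, so δp = 846.
Q = p + w + y: δQ = √(δp² + δw² + δy²) = √(7.15e+05 + 576 + 16900) = 856

856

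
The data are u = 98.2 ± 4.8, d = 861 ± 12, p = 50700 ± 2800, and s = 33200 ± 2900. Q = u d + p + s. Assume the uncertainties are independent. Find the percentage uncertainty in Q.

3.50%

Let w = u·d = 84600. δw/w = √((1·δu/u)² + (1·δd/d)²) = √(0.00239 + 0.000194) = 0.0508, so δw = 4300.
Q = w + p + s: δQ = √(δw² + δp² + δs²) = √(1.85e+07 + 7.84e+06 + 8.41e+06) = 5890
Q = 1.68e+05, so δQ/Q = 5890/1.68e+05 = 0.0350.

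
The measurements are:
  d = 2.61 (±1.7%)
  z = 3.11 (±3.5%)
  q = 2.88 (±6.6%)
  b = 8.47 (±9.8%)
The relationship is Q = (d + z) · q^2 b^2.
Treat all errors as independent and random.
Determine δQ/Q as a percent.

23.7%

Let u = d + z = 5.72. δu = √(δd² + δz²) = √(0.00197 + 0.0118) = 0.118, so δu/u = 0.0205.
Q is then a monomial in u, q, b:
δQ/Q = √((δu/u)² + (2·δq/q)² + (2·δb/b)²) = √(0.000422 + 0.0174 + 0.0384) = 0.237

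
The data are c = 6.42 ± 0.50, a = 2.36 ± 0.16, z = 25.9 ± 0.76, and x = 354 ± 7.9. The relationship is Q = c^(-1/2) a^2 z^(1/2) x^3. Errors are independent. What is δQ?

7.78e+07

Products/powers → add relative errors in quadrature, weighted by exponent:
  (−½·δc/c)² = (-0.5×0.0779)² = 0.00152;  (2·δa/a)² = (2×0.0678)² = 0.0184;  (½·δz/z)² = (0.5×0.0293)² = 0.000215;  (3·δx/x)² = (3×0.0223)² = 0.00448
δQ/Q = √(0.0246) = 0.157
Q = 4.96e+08, so δQ = 0.157 × 4.96e+08 = 7.78e+07.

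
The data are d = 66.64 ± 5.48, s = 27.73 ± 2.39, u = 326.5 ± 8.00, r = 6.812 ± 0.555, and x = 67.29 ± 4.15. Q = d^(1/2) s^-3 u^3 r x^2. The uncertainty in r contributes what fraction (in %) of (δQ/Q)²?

(δQ/Q)² = (½·δd/d)² + (-3·δs/s)² + (3·δu/u)² + (1·δr/r)² + (2·δx/x)²
  d term: (0.5×0.0822)² = 0.00169
  s term: (-3×0.0862)² = 0.0669
  u term: (3×0.0245)² = 0.00540
  r term: (1×0.0815)² = 0.00664
  x term: (2×0.0617)² = 0.0152
Total = 0.0958. Share from r = 0.00664/0.0958 = 0.0693.

6.93%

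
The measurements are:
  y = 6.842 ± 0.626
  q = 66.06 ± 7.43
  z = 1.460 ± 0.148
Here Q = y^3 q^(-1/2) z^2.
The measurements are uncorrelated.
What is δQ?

29.1

Products/powers → add relative errors in quadrature, weighted by exponent:
  (3·δy/y)² = (3×0.0915)² = 0.0753;  (−½·δq/q)² = (-0.5×0.112)² = 0.00316;  (2·δz/z)² = (2×0.101)² = 0.0411
δQ/Q = √(0.120) = 0.346
Q = 84.00, so δQ = 0.346 × 84.00 = 29.1.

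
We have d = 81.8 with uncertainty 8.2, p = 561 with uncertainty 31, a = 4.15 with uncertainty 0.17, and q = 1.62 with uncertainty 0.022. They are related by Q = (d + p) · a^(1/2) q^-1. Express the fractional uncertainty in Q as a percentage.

Let u = d + p = 643. δu = √(δd² + δp²) = √(67.2 + 961) = 32.1, so δu/u = 0.0499.
Q is then a monomial in u, a, q:
δQ/Q = √((δu/u)² + (½·δa/a)² + (-1·δq/q)²) = √(0.00249 + 0.000420 + 0.000184) = 0.0556

5.56%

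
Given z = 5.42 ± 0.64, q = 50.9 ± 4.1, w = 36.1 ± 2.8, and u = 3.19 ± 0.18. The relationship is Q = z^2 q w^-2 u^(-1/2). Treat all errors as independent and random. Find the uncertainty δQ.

0.190

Since Q is a product/quotient, work with relative uncertainties:
  (2·δz/z)² = (2×0.118)² = 0.0558;  (1·δq/q)² = (1×0.0806)² = 0.00649;  (-2·δw/w)² = (-2×0.0776)² = 0.0241;  (−½·δu/u)² = (-0.5×0.0564)² = 0.000796
δQ/Q = √(0.0871) = 0.295
Q = 0.642, so δQ = 0.295 × 0.642 = 0.190.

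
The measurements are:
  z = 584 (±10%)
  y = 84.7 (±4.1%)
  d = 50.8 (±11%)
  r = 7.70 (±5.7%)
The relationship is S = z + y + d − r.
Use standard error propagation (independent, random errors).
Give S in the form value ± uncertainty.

Absolute uncertainties add in quadrature for a linear combination:
  (δz)² = 3410;  (δy)² = 12.1;  (δd)² = 31.2;  (δr)² = 0.193
δS = √(3450) = 58.8
S = 712.

712 ± 58.8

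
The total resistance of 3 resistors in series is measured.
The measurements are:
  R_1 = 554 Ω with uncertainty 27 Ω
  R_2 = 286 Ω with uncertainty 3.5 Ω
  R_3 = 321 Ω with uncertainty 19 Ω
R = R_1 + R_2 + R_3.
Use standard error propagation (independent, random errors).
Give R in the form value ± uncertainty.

1160 ± 33.2 Ω

Absolute uncertainties add in quadrature for a linear combination:
  (δR_1)² = 729;  (δR_2)² = 12.2;  (δR_3)² = 361
δR = √(1100) = 33.2 Ω
R = 1160 Ω.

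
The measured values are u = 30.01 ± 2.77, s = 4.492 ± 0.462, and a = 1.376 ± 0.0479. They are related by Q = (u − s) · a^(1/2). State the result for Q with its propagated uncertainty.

Let w = u − s = 25.52. δw = √(δu² + δs²) = √(7.67 + 0.213) = 2.81, so δw/w = 0.110.
Q is then a monomial in w, a:
δQ/Q = √((δw/w)² + (½·δa/a)²) = √(0.0121 + 0.000303) = 0.111
Q = 29.93, so δQ = 0.111 × 29.93 = 3.34.

29.93 ± 3.34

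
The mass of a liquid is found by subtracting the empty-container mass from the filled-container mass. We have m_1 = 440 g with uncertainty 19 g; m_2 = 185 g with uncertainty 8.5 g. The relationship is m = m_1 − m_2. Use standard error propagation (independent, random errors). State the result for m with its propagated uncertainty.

255 ± 20.8 g

Each term contributes (cᵢ δxᵢ)² to (δm)²:
  (δm_1)² = 361;  (δm_2)² = 72.2
δm = √(433) = 20.8 g
m = 255 g.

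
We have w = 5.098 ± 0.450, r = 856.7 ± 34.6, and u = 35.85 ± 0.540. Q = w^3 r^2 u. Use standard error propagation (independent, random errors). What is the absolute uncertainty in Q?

Q is a product of powers, so relative uncertainties combine in quadrature:
  (3·δw/w)² = (3×0.0883)² = 0.0701;  (2·δr/r)² = (2×0.0404)² = 0.00652;  (1·δu/u)² = (1×0.0151)² = 0.000227
δQ/Q = √(0.0769) = 0.277
Q = 3.486e+09, so δQ = 0.277 × 3.486e+09 = 9.67e+08.

9.67e+08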